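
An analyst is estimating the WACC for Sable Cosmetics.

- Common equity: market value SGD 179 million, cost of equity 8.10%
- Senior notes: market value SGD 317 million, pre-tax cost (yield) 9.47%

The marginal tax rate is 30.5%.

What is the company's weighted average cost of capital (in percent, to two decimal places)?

7.13%

Total capital V = 179 + 317 = 496.
Equity: weight = 179/496 = 0.3609; cost = 8.1%.
Senior notes: weight = 317/496 = 0.6391; after-tax cost = 9.47% × (1 − 30.5%) = 6.5817%.
WACC = 0.3609 × 8.1000% + 0.6391 × 6.5817% = 7.1296%.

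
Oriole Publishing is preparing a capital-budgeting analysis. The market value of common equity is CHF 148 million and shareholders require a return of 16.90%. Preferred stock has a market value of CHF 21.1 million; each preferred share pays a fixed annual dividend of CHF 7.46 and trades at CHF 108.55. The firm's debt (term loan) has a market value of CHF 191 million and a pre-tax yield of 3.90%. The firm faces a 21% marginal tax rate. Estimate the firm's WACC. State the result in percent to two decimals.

Cost of preferred: Rp = 7.46 / 108.55 = 6.8724%.
Total capital V = 148 + 21.1 + 191 = 360.1.
Equity: weight = 148/360.1 = 0.4110; cost = 16.9%.
Preferred: weight = 21.1/360.1 = 0.0586; cost = 6.8724%.
Term loan: weight = 191/360.1 = 0.5304; after-tax cost = 3.9% × (1 − 21%) = 3.0810%.
WACC = 0.4110 × 16.9000% + 0.0586 × 6.8724% + 0.5304 × 3.0810% = 8.9827%.

8.98%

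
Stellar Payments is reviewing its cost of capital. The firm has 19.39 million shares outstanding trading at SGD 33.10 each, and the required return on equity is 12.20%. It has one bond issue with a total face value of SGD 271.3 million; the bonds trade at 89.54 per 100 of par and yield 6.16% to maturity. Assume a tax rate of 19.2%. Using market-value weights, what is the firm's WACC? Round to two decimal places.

10.22%

Market value of equity E = 33.1 × 19.39m = 641.809m. Market value of debt D = 271.3m × 89.54/100 = 242.92202m.
Total capital V = 641.809 + 242.92202 = 884.73102.
Equity: weight = 641.809/884.73102 = 0.7254; cost = 12.2%.
Bonds outstanding: weight = 242.92202/884.73102 = 0.2746; after-tax cost = 6.16% × (1 − 19.2%) = 4.9773%.
WACC = 0.7254 × 12.2000% + 0.2746 × 4.9773% = 10.2168%.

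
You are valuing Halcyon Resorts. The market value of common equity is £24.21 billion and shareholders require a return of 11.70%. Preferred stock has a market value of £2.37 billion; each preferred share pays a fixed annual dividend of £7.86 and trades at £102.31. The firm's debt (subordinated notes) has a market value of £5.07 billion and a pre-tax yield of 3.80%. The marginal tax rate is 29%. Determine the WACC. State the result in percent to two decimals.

Cost of preferred: Rp = 7.86 / 102.31 = 7.6825%.
Total capital V = 24.21 + 2.37 + 5.07 = 31.65.
Equity: weight = 24.21/31.65 = 0.7649; cost = 11.7%.
Preferred: weight = 2.37/31.65 = 0.0749; cost = 7.6825%.
Subordinated notes: weight = 5.07/31.65 = 0.1602; after-tax cost = 3.8% × (1 − 29%) = 2.6980%.
WACC = 0.7649 × 11.7000% + 0.0749 × 7.6825% + 0.1602 × 2.6980% = 9.9571%.

9.96%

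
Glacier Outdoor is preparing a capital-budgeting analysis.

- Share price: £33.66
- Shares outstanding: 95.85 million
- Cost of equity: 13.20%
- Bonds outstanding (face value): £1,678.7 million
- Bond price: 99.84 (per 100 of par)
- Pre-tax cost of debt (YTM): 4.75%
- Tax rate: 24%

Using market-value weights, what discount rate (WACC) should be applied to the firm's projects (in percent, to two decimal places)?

9.92%

Market value of equity E = 33.66 × 95.85m = 3226.311m. Market value of debt D = 1678.7m × 99.84/100 = 1676.01408m.
Total capital V = 3226.311 + 1676.01408 = 4902.32508.
Equity: weight = 3226.311/4902.32508 = 0.6581; cost = 13.2%.
Bonds outstanding: weight = 1676.01408/4902.32508 = 0.3419; after-tax cost = 4.75% × (1 − 24%) = 3.6100%.
WACC = 0.6581 × 13.2000% + 0.3419 × 3.6100% = 9.9214%.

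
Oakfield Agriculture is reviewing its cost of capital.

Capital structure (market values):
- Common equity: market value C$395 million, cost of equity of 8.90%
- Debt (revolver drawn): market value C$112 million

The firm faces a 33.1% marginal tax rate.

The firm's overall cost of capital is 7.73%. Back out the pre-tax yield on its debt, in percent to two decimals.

Total capital V = 395 + 112 = 507.
Equity weight = 395/507 = 0.7791.
Revolver drawn weight = 112/507 = 0.2209.
Equity contribution = 0.7791 × 8.9% = 6.9339%.
Remaining for debt = 7.73% − 6.9339% = 0.7961%.
Rd × (1 − 33.1%) × 0.2209 = 0.7961%  ⇒  Rd = 5.3866%.

5.39%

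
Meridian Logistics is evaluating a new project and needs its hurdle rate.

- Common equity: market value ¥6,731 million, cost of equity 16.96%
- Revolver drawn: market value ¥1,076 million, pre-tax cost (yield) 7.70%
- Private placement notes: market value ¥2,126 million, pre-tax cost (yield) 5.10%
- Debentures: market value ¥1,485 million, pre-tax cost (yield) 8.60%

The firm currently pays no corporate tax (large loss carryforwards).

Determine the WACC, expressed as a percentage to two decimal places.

12.79%

Total capital V = 6731 + 1076 + 2126 + 1485 = 11418.
Equity: weight = 6731/11418 = 0.5895; cost = 16.96%.
Revolver drawn: weight = 1076/11418 = 0.0942; after-tax cost = 7.7% × (1 − 0%) = 7.7000%.
Private placement notes: weight = 2126/11418 = 0.1862; after-tax cost = 5.1% × (1 − 0%) = 5.1000%.
Debentures: weight = 1485/11418 = 0.1301; after-tax cost = 8.6% × (1 − 0%) = 8.6000%.
WACC = 0.5895 × 16.9600% + 0.0942 × 7.7000% + 0.1862 × 5.1000% + 0.1301 × 8.6000% = 12.7918%.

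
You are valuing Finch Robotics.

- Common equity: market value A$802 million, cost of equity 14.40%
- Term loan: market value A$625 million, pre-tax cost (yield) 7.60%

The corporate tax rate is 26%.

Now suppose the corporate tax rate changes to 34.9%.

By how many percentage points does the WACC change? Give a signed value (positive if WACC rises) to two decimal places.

Current WACC:
Total capital V = 802 + 625 = 1427.
Equity: weight = 802/1427 = 0.5620; cost = 14.4%.
Term loan: weight = 625/1427 = 0.4380; after-tax cost = 7.6% × (1 − 26%) = 5.6240%.
WACC = 0.5620 × 14.4000% + 0.4380 × 5.6240% = 10.5563%.
After the change:
Total capital V = 802 + 625 = 1427.
Equity: weight = 802/1427 = 0.5620; cost = 14.4%.
Term loan: weight = 625/1427 = 0.4380; after-tax cost = 7.6% × (1 − 34.9%) = 4.9476%.
WACC = 0.5620 × 14.4000% + 0.4380 × 4.9476% = 10.2600%.
Change in WACC = 10.2600% − 10.5563% = -0.2963 pp.

-0.30 pp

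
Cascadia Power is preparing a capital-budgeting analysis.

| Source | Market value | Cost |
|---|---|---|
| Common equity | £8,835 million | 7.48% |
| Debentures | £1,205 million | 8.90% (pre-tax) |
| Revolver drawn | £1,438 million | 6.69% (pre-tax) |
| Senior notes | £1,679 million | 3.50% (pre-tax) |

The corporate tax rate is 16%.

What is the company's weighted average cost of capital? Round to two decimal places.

Total capital V = 8835 + 1205 + 1438 + 1679 = 13157.
Equity: weight = 8835/13157 = 0.6715; cost = 7.48%.
Debentures: weight = 1205/13157 = 0.0916; after-tax cost = 8.9% × (1 − 16%) = 7.4760%.
Revolver drawn: weight = 1438/13157 = 0.1093; after-tax cost = 6.69% × (1 − 16%) = 5.6196%.
Senior notes: weight = 1679/13157 = 0.1276; after-tax cost = 3.5% × (1 − 16%) = 2.9400%.
WACC = 0.6715 × 7.4800% + 0.0916 × 7.4760% + 0.1093 × 5.6196% + 0.1276 × 2.9400% = 6.6969%.

6.70%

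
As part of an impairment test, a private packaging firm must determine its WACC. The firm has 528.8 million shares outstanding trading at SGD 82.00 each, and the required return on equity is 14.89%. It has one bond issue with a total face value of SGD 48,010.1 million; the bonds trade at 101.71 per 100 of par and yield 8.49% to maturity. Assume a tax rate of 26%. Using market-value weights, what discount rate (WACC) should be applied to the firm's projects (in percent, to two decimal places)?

10.33%

Market value of equity E = 82.0 × 528.8m = 43361.6m. Market value of debt D = 48010.1m × 101.71/100 = 48831.07271m.
Total capital V = 43361.6 + 48831.07271 = 92192.67271.
Equity: weight = 43361.6/92192.67271 = 0.4703; cost = 14.89%.
Bonds outstanding: weight = 48831.07271/92192.67271 = 0.5297; after-tax cost = 8.49% × (1 − 26%) = 6.2826%.
WACC = 0.4703 × 14.8900% + 0.5297 × 6.2826% = 10.3310%.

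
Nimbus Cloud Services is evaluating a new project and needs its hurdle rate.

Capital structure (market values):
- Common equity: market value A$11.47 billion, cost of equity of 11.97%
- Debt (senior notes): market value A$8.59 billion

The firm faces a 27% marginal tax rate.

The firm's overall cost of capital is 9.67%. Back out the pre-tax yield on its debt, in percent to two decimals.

Total capital V = 11.47 + 8.59 = 20.06.
Equity weight = 11.47/20.06 = 0.5718.
Senior notes weight = 8.59/20.06 = 0.4282.
Equity contribution = 0.5718 × 11.97% = 6.8443%.
Remaining for debt = 9.67% − 6.8443% = 2.8257%.
Rd × (1 − 27%) × 0.4282 = 2.8257%  ⇒  Rd = 9.0395%.

9.04%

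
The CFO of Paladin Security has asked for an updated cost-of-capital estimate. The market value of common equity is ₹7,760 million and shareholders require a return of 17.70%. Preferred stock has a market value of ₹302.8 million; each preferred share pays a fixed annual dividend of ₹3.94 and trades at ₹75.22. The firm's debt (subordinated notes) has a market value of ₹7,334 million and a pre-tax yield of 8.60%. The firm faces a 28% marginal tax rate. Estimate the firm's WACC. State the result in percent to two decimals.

11.97%

Cost of preferred: Rp = 3.94 / 75.22 = 5.2380%.
Total capital V = 7760 + 302.8 + 7334 = 15396.8.
Equity: weight = 7760/15396.8 = 0.5040; cost = 17.7%.
Preferred: weight = 302.8/15396.8 = 0.0197; cost = 5.238%.
Subordinated notes: weight = 7334/15396.8 = 0.4763; after-tax cost = 8.6% × (1 − 28%) = 6.1920%.
WACC = 0.5040 × 17.7000% + 0.0197 × 5.2380% + 0.4763 × 6.1920% = 11.9733%.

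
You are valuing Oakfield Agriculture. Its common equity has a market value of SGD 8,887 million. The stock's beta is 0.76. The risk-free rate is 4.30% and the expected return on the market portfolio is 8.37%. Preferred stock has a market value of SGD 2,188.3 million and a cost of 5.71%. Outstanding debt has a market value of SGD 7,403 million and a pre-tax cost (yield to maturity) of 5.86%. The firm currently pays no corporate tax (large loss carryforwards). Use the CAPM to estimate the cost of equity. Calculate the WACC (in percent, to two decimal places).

6.58%

Market risk premium = 8.37% − 4.3% = 4.07%.
Cost of equity via CAPM: Re = 4.3% + 0.76 × 4.07% = 7.3932%.
Total capital V = 8887 + 2188.3 + 7403 = 18478.3.
Equity: weight = 8887/18478.3 = 0.4809; cost = 7.3932%.
Preferred: weight = 2188.3/18478.3 = 0.1184; cost = 5.71%.
Debt: weight = 7403/18478.3 = 0.4006; after-tax cost = 5.86% × (1 − 0%) = 5.8600%.
WACC = 0.4809 × 7.3932% + 0.1184 × 5.7100% + 0.4006 × 5.8600% = 6.5796%.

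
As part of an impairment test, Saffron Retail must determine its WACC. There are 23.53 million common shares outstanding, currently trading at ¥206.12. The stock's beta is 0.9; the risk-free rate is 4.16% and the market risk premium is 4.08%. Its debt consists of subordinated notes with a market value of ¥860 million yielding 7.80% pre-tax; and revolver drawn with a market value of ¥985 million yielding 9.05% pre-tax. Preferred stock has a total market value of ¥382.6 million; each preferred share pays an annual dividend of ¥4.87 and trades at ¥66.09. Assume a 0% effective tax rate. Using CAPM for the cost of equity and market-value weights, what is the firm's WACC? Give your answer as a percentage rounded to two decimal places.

Cost of equity via CAPM: Re = 4.16% + 0.9 × 4.08% = 7.8320%.
Cost of preferred: Rp = 4.87 / 66.09 = 7.3687%.
Market value of equity E = 206.12 × 23.53m = 4850.0036m.
Total capital V = 4850.0036 + 382.6 + 860 + 985 = 7077.6036.
Equity: weight = 4850.0036/7077.6036 = 0.6853; cost = 7.832%.
Preferred: weight = 382.6/7077.6036 = 0.0541; cost = 7.3687%.
Subordinated notes: weight = 860/7077.6036 = 0.1215; after-tax cost = 7.8% × (1 − 0%) = 7.8000%.
Revolver drawn: weight = 985/7077.6036 = 0.1392; after-tax cost = 9.05% × (1 − 0%) = 9.0500%.
WACC = 0.6853 × 7.8320% + 0.0541 × 7.3687% + 0.1215 × 7.8000% + 0.1392 × 9.0500% = 7.9726%.

7.97%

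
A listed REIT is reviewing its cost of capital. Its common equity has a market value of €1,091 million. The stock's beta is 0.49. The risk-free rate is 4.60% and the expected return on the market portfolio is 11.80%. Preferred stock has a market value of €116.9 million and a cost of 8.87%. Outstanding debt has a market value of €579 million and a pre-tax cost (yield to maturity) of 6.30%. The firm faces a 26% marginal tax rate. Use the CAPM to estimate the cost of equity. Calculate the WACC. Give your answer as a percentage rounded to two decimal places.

7.05%

Market risk premium = 11.8% − 4.6% = 7.2%.
Cost of equity via CAPM: Re = 4.6% + 0.49 × 7.2% = 8.1280%.
Total capital V = 1091 + 116.9 + 579 = 1786.9.
Equity: weight = 1091/1786.9 = 0.6106; cost = 8.128%.
Preferred: weight = 116.9/1786.9 = 0.0654; cost = 8.87%.
Debt: weight = 579/1786.9 = 0.3240; after-tax cost = 6.3% × (1 − 26%) = 4.6620%.
WACC = 0.6106 × 8.1280% + 0.0654 × 8.8700% + 0.3240 × 4.6620% = 7.0535%.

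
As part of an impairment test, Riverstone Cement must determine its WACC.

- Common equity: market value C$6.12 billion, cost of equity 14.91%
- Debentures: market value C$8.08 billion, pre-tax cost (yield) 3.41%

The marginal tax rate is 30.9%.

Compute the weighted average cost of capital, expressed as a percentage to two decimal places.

7.77%

Total capital V = 6.12 + 8.08 = 14.2.
Equity: weight = 6.12/14.2 = 0.4310; cost = 14.91%.
Debentures: weight = 8.08/14.2 = 0.5690; after-tax cost = 3.41% × (1 − 30.9%) = 2.3563%.
WACC = 0.4310 × 14.9100% + 0.5690 × 2.3563% = 7.7668%.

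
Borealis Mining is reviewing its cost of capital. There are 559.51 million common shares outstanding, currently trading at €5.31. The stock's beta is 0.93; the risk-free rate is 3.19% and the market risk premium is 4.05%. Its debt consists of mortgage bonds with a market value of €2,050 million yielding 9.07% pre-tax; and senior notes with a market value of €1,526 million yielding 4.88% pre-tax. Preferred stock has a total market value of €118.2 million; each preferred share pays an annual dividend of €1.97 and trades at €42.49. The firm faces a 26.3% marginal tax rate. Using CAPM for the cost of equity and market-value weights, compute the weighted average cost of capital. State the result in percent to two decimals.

Cost of equity via CAPM: Re = 3.19% + 0.93 × 4.05% = 6.9565%.
Cost of preferred: Rp = 1.97 / 42.49 = 4.6364%.
Market value of equity E = 5.31 × 559.51m = 2970.9981m.
Total capital V = 2970.9981 + 118.2 + 2050 + 1526 = 6665.1981.
Equity: weight = 2970.9981/6665.1981 = 0.4457; cost = 6.9565%.
Preferred: weight = 118.2/6665.1981 = 0.0177; cost = 4.6364%.
Mortgage bonds: weight = 2050/6665.1981 = 0.3076; after-tax cost = 9.07% × (1 − 26.3%) = 6.6846%.
Senior notes: weight = 1526/6665.1981 = 0.2290; after-tax cost = 4.88% × (1 − 26.3%) = 3.5966%.
WACC = 0.4457 × 6.9565% + 0.0177 × 4.6364% + 0.3076 × 6.6846% + 0.2290 × 3.5966% = 6.0625%.

6.06%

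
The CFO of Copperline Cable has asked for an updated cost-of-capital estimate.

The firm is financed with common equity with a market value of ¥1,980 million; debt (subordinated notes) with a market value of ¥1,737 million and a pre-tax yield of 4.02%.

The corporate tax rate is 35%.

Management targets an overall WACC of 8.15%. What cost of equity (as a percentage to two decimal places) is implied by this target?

13.01%

Total capital V = 1980 + 1737 = 3717.
Equity weight = 1980/3717 = 0.5327.
Subordinated notes weight = 1737/3717 = 0.4673.
Debt contribution = 0.4673 × 4.02% × (1 − 35%) = 1.2211%.
Required equity contribution = 8.15% − 1.2211% = 6.9289%.
Re = 6.9289% / 0.5327 = 13.0075%.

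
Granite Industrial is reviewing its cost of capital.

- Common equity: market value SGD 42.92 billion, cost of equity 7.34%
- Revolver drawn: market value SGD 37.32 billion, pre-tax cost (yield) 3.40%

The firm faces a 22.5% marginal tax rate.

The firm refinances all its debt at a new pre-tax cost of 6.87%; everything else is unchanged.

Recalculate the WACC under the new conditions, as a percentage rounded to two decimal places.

6.40%

After the change:
Total capital V = 42.92 + 37.32 = 80.24.
Equity: weight = 42.92/80.24 = 0.5349; cost = 7.34%.
Revolver drawn: weight = 37.32/80.24 = 0.4651; after-tax cost = 6.87% × (1 − 22.5%) = 5.3243%.
WACC = 0.5349 × 7.3400% + 0.4651 × 5.3243% = 6.4025%.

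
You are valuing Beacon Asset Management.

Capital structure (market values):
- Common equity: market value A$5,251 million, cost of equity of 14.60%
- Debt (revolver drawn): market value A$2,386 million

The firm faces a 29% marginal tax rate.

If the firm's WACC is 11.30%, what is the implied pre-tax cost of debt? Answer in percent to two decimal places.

5.69%

Total capital V = 5251 + 2386 = 7637.
Equity weight = 5251/7637 = 0.6876.
Revolver drawn weight = 2386/7637 = 0.3124.
Equity contribution = 0.6876 × 14.6% = 10.0386%.
Remaining for debt = 11.3% − 10.0386% = 1.2614%.
Rd × (1 − 29%) × 0.3124 = 1.2614%  ⇒  Rd = 5.6866%.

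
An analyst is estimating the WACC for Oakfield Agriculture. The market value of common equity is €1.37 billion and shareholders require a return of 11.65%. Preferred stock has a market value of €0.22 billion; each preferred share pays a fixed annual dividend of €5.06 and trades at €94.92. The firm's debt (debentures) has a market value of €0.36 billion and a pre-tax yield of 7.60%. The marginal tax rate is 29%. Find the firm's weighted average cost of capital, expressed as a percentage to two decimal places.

Cost of preferred: Rp = 5.06 / 94.92 = 5.3308%.
Total capital V = 1.37 + 0.22 + 0.36 = 1.95.
Equity: weight = 1.37/1.95 = 0.7026; cost = 11.65%.
Preferred: weight = 0.22/1.95 = 0.1128; cost = 5.3308%.
Debentures: weight = 0.36/1.95 = 0.1846; after-tax cost = 7.6% × (1 − 29%) = 5.3960%.
WACC = 0.7026 × 11.6500% + 0.1128 × 5.3308% + 0.1846 × 5.3960% = 9.7825%.

9.78%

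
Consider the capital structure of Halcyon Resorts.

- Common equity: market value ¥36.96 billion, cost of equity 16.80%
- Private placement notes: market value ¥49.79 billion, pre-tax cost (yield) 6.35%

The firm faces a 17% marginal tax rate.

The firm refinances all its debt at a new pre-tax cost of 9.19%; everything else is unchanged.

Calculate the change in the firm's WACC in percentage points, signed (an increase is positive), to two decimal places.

+1.35 pp

Current WACC:
Total capital V = 36.96 + 49.79 = 86.75.
Equity: weight = 36.96/86.75 = 0.4261; cost = 16.8%.
Private placement notes: weight = 49.79/86.75 = 0.5739; after-tax cost = 6.35% × (1 − 17%) = 5.2705%.
WACC = 0.4261 × 16.8000% + 0.5739 × 5.2705% = 10.1827%.
After the change:
Total capital V = 36.96 + 49.79 = 86.75.
Equity: weight = 36.96/86.75 = 0.4261; cost = 16.8%.
Private placement notes: weight = 49.79/86.75 = 0.5739; after-tax cost = 9.19% × (1 − 17%) = 7.6277%.
WACC = 0.4261 × 16.8000% + 0.5739 × 7.6277% = 11.5356%.
Change in WACC = 11.5356% − 10.1827% = 1.3529 pp.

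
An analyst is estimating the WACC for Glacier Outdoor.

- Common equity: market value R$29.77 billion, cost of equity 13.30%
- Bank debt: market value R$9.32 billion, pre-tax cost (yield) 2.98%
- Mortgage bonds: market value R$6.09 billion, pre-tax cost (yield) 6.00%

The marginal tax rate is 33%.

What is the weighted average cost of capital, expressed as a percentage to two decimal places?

Total capital V = 29.77 + 9.32 + 6.09 = 45.18.
Equity: weight = 29.77/45.18 = 0.6589; cost = 13.3%.
Bank debt: weight = 9.32/45.18 = 0.2063; after-tax cost = 2.98% × (1 − 33%) = 1.9966%.
Mortgage bonds: weight = 6.09/45.18 = 0.1348; after-tax cost = 6% × (1 − 33%) = 4.0200%.
WACC = 0.6589 × 13.3000% + 0.2063 × 1.9966% + 0.1348 × 4.0200% = 9.7174%.

9.72%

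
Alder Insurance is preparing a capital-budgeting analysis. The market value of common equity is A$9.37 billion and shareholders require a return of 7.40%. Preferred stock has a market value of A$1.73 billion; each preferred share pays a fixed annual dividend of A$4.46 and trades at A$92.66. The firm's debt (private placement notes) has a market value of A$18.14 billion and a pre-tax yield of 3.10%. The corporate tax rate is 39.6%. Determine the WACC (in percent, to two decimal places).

Cost of preferred: Rp = 4.46 / 92.66 = 4.8133%.
Total capital V = 9.37 + 1.73 + 18.14 = 29.24.
Equity: weight = 9.37/29.24 = 0.3205; cost = 7.4%.
Preferred: weight = 1.73/29.24 = 0.0592; cost = 4.8133%.
Private placement notes: weight = 18.14/29.24 = 0.6204; after-tax cost = 3.1% × (1 − 39.6%) = 1.8724%.
WACC = 0.3205 × 7.4000% + 0.0592 × 4.8133% + 0.6204 × 1.8724% = 3.8177%.

3.82%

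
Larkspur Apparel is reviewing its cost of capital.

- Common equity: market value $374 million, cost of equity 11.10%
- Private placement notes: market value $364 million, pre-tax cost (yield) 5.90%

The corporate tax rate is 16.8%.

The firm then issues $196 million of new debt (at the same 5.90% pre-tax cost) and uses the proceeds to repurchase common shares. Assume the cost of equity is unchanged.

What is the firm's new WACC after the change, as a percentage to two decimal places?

6.40%

After the change:
Total capital V = 178 + 560 = 738.
Equity: weight = 178/738 = 0.2412; cost = 11.1%.
Private placement notes: weight = 560/738 = 0.7588; after-tax cost = 5.9% × (1 − 16.8%) = 4.9088%.
WACC = 0.2412 × 11.1000% + 0.7588 × 4.9088% = 6.4021%.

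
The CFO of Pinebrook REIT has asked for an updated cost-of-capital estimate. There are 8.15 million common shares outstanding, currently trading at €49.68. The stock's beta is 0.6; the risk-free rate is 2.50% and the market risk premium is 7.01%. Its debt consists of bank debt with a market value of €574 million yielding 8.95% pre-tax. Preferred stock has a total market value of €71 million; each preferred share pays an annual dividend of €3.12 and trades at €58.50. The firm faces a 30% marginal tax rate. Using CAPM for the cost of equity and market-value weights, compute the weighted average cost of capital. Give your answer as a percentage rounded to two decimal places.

6.37%

Cost of equity via CAPM: Re = 2.5% + 0.6 × 7.01% = 6.7060%.
Cost of preferred: Rp = 3.12 / 58.5 = 5.3333%.
Market value of equity E = 49.68 × 8.15m = 404.892m.
Total capital V = 404.892 + 71 + 574 = 1049.892.
Equity: weight = 404.892/1049.892 = 0.3857; cost = 6.706%.
Preferred: weight = 71/1049.892 = 0.0676; cost = 5.3333%.
Bank debt: weight = 574/1049.892 = 0.5467; after-tax cost = 8.95% × (1 − 30%) = 6.2650%.
WACC = 0.3857 × 6.7060% + 0.0676 × 5.3333% + 0.5467 × 6.2650% = 6.3721%.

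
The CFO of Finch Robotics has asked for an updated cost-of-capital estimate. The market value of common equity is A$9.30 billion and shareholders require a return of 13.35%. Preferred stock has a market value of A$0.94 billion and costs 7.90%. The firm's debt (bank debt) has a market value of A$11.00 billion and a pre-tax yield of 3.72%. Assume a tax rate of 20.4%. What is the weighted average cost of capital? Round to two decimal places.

7.73%

Total capital V = 9.3 + 0.94 + 11 = 21.24.
Equity: weight = 9.3/21.24 = 0.4379; cost = 13.35%.
Preferred: weight = 0.94/21.24 = 0.0443; cost = 7.9%.
Bank debt: weight = 11/21.24 = 0.5179; after-tax cost = 3.72% × (1 − 20.4%) = 2.9611%.
WACC = 0.4379 × 13.3500% + 0.0443 × 7.9000% + 0.5179 × 2.9611% = 7.7285%.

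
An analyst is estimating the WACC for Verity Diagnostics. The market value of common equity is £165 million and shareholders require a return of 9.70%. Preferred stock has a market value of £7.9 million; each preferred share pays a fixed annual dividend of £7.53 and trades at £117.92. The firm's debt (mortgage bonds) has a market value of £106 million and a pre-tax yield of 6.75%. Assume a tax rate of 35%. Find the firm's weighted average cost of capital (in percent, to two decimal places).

7.59%

Cost of preferred: Rp = 7.53 / 117.92 = 6.3857%.
Total capital V = 165 + 7.9 + 106 = 278.9.
Equity: weight = 165/278.9 = 0.5916; cost = 9.7%.
Preferred: weight = 7.9/278.9 = 0.0283; cost = 6.3857%.
Mortgage bonds: weight = 106/278.9 = 0.3801; after-tax cost = 6.75% × (1 − 35%) = 4.3875%.
WACC = 0.5916 × 9.7000% + 0.0283 × 6.3857% + 0.3801 × 4.3875% = 7.5870%.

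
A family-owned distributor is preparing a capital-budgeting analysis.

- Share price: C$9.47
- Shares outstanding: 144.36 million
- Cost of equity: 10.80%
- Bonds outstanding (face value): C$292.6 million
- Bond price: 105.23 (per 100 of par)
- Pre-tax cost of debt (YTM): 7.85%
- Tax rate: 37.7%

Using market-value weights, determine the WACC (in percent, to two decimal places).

Market value of equity E = 9.47 × 144.36m = 1367.0892m. Market value of debt D = 292.6m × 105.23/100 = 307.90298m.
Total capital V = 1367.0892 + 307.90298 = 1674.99218.
Equity: weight = 1367.0892/1674.99218 = 0.8162; cost = 10.8%.
Bonds outstanding: weight = 307.90298/1674.99218 = 0.1838; after-tax cost = 7.85% × (1 − 37.7%) = 4.8906%.
WACC = 0.8162 × 10.8000% + 0.1838 × 4.8906% = 9.7137%.

9.71%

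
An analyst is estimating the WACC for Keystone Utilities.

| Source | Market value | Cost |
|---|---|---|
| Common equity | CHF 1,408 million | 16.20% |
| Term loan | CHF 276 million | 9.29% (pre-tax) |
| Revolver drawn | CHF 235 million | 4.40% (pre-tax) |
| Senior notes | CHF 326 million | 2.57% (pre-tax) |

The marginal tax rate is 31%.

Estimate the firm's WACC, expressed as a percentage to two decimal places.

Total capital V = 1408 + 276 + 235 + 326 = 2245.
Equity: weight = 1408/2245 = 0.6272; cost = 16.2%.
Term loan: weight = 276/2245 = 0.1229; after-tax cost = 9.29% × (1 − 31%) = 6.4101%.
Revolver drawn: weight = 235/2245 = 0.1047; after-tax cost = 4.4% × (1 − 31%) = 3.0360%.
Senior notes: weight = 326/2245 = 0.1452; after-tax cost = 2.57% × (1 − 31%) = 1.7733%.
WACC = 0.6272 × 16.2000% + 0.1229 × 6.4101% + 0.1047 × 3.0360% + 0.1452 × 1.7733% = 11.5235%.

11.52%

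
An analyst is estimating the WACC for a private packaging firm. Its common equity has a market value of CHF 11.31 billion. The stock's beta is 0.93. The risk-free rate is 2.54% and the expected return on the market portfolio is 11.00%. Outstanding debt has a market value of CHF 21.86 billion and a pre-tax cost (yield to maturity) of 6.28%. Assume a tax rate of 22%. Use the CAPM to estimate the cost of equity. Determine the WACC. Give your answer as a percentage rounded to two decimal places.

Market risk premium = 11.0% − 2.54% = 8.46%.
Cost of equity via CAPM: Re = 2.54% + 0.93 × 8.46% = 10.4078%.
Total capital V = 11.31 + 21.86 = 33.17.
Equity: weight = 11.31/33.17 = 0.3410; cost = 10.4078%.
Debt: weight = 21.86/33.17 = 0.6590; after-tax cost = 6.28% × (1 − 22%) = 4.8984%.
WACC = 0.3410 × 10.4078% + 0.6590 × 4.8984% = 6.7769%.

6.78%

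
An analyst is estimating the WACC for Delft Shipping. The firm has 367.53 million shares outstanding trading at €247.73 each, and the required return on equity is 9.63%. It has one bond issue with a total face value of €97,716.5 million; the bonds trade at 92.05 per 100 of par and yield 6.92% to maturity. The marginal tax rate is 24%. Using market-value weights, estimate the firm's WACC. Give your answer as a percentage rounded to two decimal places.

7.46%

Market value of equity E = 247.73 × 367.53m = 91048.2069m. Market value of debt D = 97716.5m × 92.05/100 = 89948.03825m.
Total capital V = 91048.2069 + 89948.03825 = 180996.24515.
Equity: weight = 91048.2069/180996.24515 = 0.5030; cost = 9.63%.
Bonds outstanding: weight = 89948.03825/180996.24515 = 0.4970; after-tax cost = 6.92% × (1 − 24%) = 5.2592%.
WACC = 0.5030 × 9.6300% + 0.4970 × 5.2592% = 7.4579%.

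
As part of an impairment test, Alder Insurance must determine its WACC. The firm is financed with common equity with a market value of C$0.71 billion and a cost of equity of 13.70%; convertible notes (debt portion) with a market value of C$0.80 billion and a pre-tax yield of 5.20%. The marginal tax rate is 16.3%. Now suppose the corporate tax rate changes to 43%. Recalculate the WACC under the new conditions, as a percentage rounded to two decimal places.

8.01%

After the change:
Total capital V = 0.71 + 0.8 = 1.51.
Equity: weight = 0.71/1.51 = 0.4702; cost = 13.7%.
Convertible notes (debt portion): weight = 0.8/1.51 = 0.5298; after-tax cost = 5.2% × (1 − 43%) = 2.9640%.
WACC = 0.4702 × 13.7000% + 0.5298 × 2.9640% = 8.0121%.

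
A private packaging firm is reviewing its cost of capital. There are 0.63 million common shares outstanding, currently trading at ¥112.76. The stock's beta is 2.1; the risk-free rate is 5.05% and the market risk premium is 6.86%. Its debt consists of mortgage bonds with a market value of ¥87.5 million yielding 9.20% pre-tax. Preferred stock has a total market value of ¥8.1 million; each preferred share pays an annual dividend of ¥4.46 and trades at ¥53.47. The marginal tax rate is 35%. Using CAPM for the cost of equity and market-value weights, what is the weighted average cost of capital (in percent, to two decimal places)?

Cost of equity via CAPM: Re = 5.05% + 2.1 × 6.86% = 19.4560%.
Cost of preferred: Rp = 4.46 / 53.47 = 8.3411%.
Market value of equity E = 112.76 × 0.63m = 71.0388m.
Total capital V = 71.0388 + 8.1 + 87.5 = 166.6388.
Equity: weight = 71.0388/166.6388 = 0.4263; cost = 19.456%.
Preferred: weight = 8.1/166.6388 = 0.0486; cost = 8.3411%.
Mortgage bonds: weight = 87.5/166.6388 = 0.5251; after-tax cost = 9.2% × (1 − 35%) = 5.9800%.
WACC = 0.4263 × 19.4560% + 0.0486 × 8.3411% + 0.5251 × 5.9800% = 11.8396%.

11.84%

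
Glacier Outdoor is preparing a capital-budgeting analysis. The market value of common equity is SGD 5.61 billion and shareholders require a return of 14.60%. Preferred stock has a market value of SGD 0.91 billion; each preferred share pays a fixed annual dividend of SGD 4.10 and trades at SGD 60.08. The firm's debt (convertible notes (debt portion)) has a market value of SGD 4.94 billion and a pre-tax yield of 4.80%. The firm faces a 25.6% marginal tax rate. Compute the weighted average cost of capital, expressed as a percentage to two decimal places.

9.23%

Cost of preferred: Rp = 4.1 / 60.08 = 6.8242%.
Total capital V = 5.61 + 0.91 + 4.94 = 11.46.
Equity: weight = 5.61/11.46 = 0.4895; cost = 14.6%.
Preferred: weight = 0.91/11.46 = 0.0794; cost = 6.8242%.
Convertible notes (debt portion): weight = 4.94/11.46 = 0.4311; after-tax cost = 4.8% × (1 − 25.6%) = 3.5712%.
WACC = 0.4895 × 14.6000% + 0.0794 × 6.8242% + 0.4311 × 3.5712% = 9.2284%.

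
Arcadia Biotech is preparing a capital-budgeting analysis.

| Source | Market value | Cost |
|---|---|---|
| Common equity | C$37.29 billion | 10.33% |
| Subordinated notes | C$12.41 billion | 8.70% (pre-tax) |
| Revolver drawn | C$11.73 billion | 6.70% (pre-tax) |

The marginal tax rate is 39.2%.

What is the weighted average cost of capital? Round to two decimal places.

Total capital V = 37.29 + 12.41 + 11.73 = 61.43.
Equity: weight = 37.29/61.43 = 0.6070; cost = 10.33%.
Subordinated notes: weight = 12.41/61.43 = 0.2020; after-tax cost = 8.7% × (1 − 39.2%) = 5.2896%.
Revolver drawn: weight = 11.73/61.43 = 0.1909; after-tax cost = 6.7% × (1 − 39.2%) = 4.0736%.
WACC = 0.6070 × 10.3300% + 0.2020 × 5.2896% + 0.1909 × 4.0736% = 8.1171%.

8.12%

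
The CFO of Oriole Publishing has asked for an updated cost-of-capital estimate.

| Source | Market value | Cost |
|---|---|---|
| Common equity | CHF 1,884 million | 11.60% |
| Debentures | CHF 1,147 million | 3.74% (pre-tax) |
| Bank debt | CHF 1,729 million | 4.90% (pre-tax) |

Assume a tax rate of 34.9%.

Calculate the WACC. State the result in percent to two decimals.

Total capital V = 1884 + 1147 + 1729 = 4760.
Equity: weight = 1884/4760 = 0.3958; cost = 11.6%.
Debentures: weight = 1147/4760 = 0.2410; after-tax cost = 3.74% × (1 − 34.9%) = 2.4347%.
Bank debt: weight = 1729/4760 = 0.3632; after-tax cost = 4.9% × (1 − 34.9%) = 3.1899%.
WACC = 0.3958 × 11.6000% + 0.2410 × 2.4347% + 0.3632 × 3.1899% = 6.3366%.

6.34%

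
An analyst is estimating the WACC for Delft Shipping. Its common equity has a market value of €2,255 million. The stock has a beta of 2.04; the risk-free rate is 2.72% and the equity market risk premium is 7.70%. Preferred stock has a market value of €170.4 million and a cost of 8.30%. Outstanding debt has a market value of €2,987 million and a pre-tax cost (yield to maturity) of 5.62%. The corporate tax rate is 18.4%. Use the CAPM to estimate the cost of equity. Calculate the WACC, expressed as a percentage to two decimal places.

Cost of equity via CAPM: Re = 2.72% + 2.04 × 7.7% = 18.4280%.
Total capital V = 2255 + 170.4 + 2987 = 5412.4.
Equity: weight = 2255/5412.4 = 0.4166; cost = 18.428%.
Preferred: weight = 170.4/5412.4 = 0.0315; cost = 8.3%.
Debt: weight = 2987/5412.4 = 0.5519; after-tax cost = 5.62% × (1 − 18.4%) = 4.5859%.
WACC = 0.4166 × 18.4280% + 0.0315 × 8.3000% + 0.5519 × 4.5859% = 10.4700%.

10.47%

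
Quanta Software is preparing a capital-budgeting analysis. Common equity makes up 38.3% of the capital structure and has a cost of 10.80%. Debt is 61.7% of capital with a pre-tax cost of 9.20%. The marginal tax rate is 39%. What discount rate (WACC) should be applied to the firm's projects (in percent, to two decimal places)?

After-tax cost of debt = 9.2% × (1 − 39%) = 5.6120%.
WACC = 0.383 × 10.8000% + 0.617 × 5.6120% = 7.5990%.

7.60%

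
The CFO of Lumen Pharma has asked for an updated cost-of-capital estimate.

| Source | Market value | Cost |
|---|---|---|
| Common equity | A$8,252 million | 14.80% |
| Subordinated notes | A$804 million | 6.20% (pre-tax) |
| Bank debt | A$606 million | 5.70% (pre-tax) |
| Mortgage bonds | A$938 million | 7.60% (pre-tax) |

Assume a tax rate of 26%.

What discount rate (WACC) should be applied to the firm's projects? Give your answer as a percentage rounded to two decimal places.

12.61%

Total capital V = 8252 + 804 + 606 + 938 = 10600.
Equity: weight = 8252/10600 = 0.7785; cost = 14.8%.
Subordinated notes: weight = 804/10600 = 0.0758; after-tax cost = 6.2% × (1 − 26%) = 4.5880%.
Bank debt: weight = 606/10600 = 0.0572; after-tax cost = 5.7% × (1 − 26%) = 4.2180%.
Mortgage bonds: weight = 938/10600 = 0.0885; after-tax cost = 7.6% × (1 − 26%) = 5.6240%.
WACC = 0.7785 × 14.8000% + 0.0758 × 4.5880% + 0.0572 × 4.2180% + 0.0885 × 5.6240% = 12.6085%.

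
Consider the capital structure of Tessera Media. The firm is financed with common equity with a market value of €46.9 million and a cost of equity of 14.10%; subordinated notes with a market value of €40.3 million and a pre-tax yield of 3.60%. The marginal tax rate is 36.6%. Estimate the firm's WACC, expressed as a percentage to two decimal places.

Total capital V = 46.9 + 40.3 = 87.2.
Equity: weight = 46.9/87.2 = 0.5378; cost = 14.1%.
Subordinated notes: weight = 40.3/87.2 = 0.4622; after-tax cost = 3.6% × (1 − 36.6%) = 2.2824%.
WACC = 0.5378 × 14.1000% + 0.4622 × 2.2824% = 8.6384%.

8.64%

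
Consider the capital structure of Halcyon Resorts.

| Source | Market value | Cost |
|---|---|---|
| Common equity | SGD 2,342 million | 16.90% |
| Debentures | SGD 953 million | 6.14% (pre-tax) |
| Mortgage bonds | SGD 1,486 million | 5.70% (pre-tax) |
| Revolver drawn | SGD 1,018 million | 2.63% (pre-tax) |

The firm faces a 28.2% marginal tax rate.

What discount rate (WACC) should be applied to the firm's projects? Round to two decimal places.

Total capital V = 2342 + 953 + 1486 + 1018 = 5799.
Equity: weight = 2342/5799 = 0.4039; cost = 16.9%.
Debentures: weight = 953/5799 = 0.1643; after-tax cost = 6.14% × (1 − 28.2%) = 4.4085%.
Mortgage bonds: weight = 1486/5799 = 0.2563; after-tax cost = 5.7% × (1 − 28.2%) = 4.0926%.
Revolver drawn: weight = 1018/5799 = 0.1755; after-tax cost = 2.63% × (1 − 28.2%) = 1.8883%.
WACC = 0.4039 × 16.9000% + 0.1643 × 4.4085% + 0.2563 × 4.0926% + 0.1755 × 1.8883% = 8.9300%.

8.93%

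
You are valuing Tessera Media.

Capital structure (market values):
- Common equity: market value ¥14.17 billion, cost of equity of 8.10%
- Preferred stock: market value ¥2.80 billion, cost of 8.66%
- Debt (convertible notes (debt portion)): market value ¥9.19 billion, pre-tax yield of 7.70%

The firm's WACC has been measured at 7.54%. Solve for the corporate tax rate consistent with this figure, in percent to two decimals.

Total capital V = 14.17 + 2.8 + 9.19 = 26.16.
Equity weight = 14.17/26.16 = 0.5417.
Preferred weight = 2.8/26.16 = 0.1070.
Convertible notes (debt portion) weight = 9.19/26.16 = 0.3513.
Equity contribution = 0.5417 × 8.1% = 4.3875%.
Preferred contribution = 0.1070 × 8.66% = 0.9269%.
Debt contribution must be 7.54% − 5.3144% = 2.2256%.
0.3513 × 7.7% × (1 − T) = 2.2256%  ⇒  (1 − T) = 0.8228.
T = 17.7234%.

17.72%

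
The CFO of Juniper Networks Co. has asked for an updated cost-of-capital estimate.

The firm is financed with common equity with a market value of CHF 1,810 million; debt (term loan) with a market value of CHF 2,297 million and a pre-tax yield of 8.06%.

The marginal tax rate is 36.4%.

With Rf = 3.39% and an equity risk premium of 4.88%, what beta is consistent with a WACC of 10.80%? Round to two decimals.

Total capital V = 1810 + 2297 = 4107.
Equity weight = 1810/4107 = 0.4407.
Term loan weight = 2297/4107 = 0.5593.
Debt contribution = 0.5593 × 8.06% × (1 − 36.4%) = 2.8670%.
Required equity contribution = 10.8% − 2.8670% = 7.9330%  ⇒  Re = 18.0004%.
CAPM: 18.0004% = 3.39% + β × 4.88%  ⇒  β = 2.9939.

2.99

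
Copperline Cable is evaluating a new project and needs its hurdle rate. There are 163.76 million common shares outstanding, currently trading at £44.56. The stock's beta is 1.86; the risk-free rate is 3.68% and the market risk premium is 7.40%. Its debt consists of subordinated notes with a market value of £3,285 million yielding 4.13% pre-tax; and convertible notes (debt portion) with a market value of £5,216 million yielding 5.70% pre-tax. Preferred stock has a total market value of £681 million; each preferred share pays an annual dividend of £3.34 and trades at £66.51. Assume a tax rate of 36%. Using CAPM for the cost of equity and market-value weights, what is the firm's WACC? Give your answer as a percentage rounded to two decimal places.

9.61%

Cost of equity via CAPM: Re = 3.68% + 1.86 × 7.4% = 17.4440%.
Cost of preferred: Rp = 3.34 / 66.51 = 5.0218%.
Market value of equity E = 44.56 × 163.76m = 7297.1456m.
Total capital V = 7297.1456 + 681 + 3285 + 5216 = 16479.1456.
Equity: weight = 7297.1456/16479.1456 = 0.4428; cost = 17.444%.
Preferred: weight = 681/16479.1456 = 0.0413; cost = 5.0218%.
Subordinated notes: weight = 3285/16479.1456 = 0.1993; after-tax cost = 4.13% × (1 − 36%) = 2.6432%.
Convertible notes (debt portion): weight = 5216/16479.1456 = 0.3165; after-tax cost = 5.7% × (1 − 36%) = 3.6480%.
WACC = 0.4428 × 17.4440% + 0.0413 × 5.0218% + 0.1993 × 2.6432% + 0.3165 × 3.6480% = 9.6135%.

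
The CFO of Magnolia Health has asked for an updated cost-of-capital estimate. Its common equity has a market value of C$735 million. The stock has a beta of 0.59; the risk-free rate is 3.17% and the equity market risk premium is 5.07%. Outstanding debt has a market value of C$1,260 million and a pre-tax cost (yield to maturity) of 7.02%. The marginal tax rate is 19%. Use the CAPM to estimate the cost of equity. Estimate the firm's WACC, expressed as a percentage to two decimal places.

Cost of equity via CAPM: Re = 3.17% + 0.59 × 5.07% = 6.1613%.
Total capital V = 735 + 1260 = 1995.
Equity: weight = 735/1995 = 0.3684; cost = 6.1613%.
Debt: weight = 1260/1995 = 0.6316; after-tax cost = 7.02% × (1 − 19%) = 5.6862%.
WACC = 0.3684 × 6.1613% + 0.6316 × 5.6862% = 5.8612%.

5.86%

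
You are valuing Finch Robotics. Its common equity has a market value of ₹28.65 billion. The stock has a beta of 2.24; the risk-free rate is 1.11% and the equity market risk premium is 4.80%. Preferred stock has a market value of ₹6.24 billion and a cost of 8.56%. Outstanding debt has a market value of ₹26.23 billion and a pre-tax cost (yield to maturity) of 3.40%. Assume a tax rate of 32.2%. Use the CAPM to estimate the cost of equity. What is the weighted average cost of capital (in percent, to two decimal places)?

7.42%

Cost of equity via CAPM: Re = 1.11% + 2.24 × 4.8% = 11.8620%.
Total capital V = 28.65 + 6.24 + 26.23 = 61.12.
Equity: weight = 28.65/61.12 = 0.4688; cost = 11.862%.
Preferred: weight = 6.24/61.12 = 0.1021; cost = 8.56%.
Debt: weight = 26.23/61.12 = 0.4292; after-tax cost = 3.4% × (1 − 32.2%) = 2.3052%.
WACC = 0.4688 × 11.8620% + 0.1021 × 8.5600% + 0.4292 × 2.3052% = 7.4235%.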